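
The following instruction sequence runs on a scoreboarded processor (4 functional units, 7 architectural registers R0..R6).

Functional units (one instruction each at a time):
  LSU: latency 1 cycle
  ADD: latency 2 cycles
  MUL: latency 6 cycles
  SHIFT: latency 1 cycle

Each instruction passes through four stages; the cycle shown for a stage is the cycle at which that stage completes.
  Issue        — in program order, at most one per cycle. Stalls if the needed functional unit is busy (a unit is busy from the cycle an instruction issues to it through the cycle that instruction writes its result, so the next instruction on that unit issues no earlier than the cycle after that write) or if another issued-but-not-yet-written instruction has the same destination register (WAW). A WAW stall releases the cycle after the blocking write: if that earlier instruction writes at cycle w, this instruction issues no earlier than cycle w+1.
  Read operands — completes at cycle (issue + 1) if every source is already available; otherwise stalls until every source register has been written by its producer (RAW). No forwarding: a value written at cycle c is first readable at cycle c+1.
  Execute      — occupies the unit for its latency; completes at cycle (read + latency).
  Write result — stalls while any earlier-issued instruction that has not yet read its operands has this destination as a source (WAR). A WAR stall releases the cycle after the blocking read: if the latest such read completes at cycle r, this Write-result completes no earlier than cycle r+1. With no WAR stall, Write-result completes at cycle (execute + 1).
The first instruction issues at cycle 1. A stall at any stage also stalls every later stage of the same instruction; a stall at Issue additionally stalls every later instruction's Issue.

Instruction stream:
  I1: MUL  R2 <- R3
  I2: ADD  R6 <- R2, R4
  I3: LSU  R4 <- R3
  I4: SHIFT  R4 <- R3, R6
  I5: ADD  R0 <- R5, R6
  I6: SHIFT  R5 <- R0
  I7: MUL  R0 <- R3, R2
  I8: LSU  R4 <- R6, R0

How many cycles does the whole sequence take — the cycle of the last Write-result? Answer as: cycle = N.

I1 -> (1, 2, 8, 9)
I2 -> (2, 10, 12, 13)  // RAW R2: wait I1 write@9
I3 -> (3, 4, 5, 11)  // WAR R4: wait I2 read@10
I4 -> (12, 14, 15, 16)  // WAW R4: wait I3 write@11, RAW R6: wait I2 write@13
I5 -> (14, 15, 17, 18)  // struct: ADD busy until I2 writes@13
I6 -> (17, 19, 20, 21)  // struct: SHIFT busy until I4 writes@16, RAW R0: wait I5 write@18
I7 -> (19, 20, 26, 27)  // WAW R0: wait I5 write@18
I8 -> (20, 28, 29, 30)  // RAW R0: wait I7 write@27

cycle = 30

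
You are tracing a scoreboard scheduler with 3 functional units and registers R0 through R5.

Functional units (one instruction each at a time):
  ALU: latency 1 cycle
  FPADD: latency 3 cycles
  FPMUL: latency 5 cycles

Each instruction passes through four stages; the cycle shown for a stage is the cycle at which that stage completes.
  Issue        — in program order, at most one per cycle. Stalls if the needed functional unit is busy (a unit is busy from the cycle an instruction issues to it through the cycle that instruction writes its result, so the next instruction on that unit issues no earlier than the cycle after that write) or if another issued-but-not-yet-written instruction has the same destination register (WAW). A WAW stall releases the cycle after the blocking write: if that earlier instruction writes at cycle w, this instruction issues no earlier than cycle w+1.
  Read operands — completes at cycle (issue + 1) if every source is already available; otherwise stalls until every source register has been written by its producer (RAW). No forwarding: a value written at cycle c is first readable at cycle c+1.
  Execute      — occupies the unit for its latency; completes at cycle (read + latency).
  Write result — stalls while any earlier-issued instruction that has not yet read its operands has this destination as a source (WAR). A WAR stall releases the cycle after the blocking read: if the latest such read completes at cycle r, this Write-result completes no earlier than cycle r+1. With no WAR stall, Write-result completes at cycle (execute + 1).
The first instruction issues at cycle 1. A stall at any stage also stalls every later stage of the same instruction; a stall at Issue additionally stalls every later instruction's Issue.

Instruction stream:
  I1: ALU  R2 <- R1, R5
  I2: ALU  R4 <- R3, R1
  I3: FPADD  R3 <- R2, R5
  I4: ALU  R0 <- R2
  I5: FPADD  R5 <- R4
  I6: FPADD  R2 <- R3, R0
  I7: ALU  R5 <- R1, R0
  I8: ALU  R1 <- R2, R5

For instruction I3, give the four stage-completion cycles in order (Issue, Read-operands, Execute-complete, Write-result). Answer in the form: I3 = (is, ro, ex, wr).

I3 = (6, 7, 10, 11)

c1: issue I1 (ALU)
c2: I1 read-ops
c3: I1 finished on ALU
c4: I1→R2
c5: issue I2 (ALU)
c6: I2 read-ops; issue I3 (FPADD)
c7: I2 finished on ALU; I3 read-ops
c8: I2→R4
c9: issue I4 (ALU)
c10: I3 finished on FPADD; I4 read-ops
c11: I3→R3; I4 finished on ALU
c12: I4→R0; issue I5 (FPADD)
c13: I5 read-ops
c16: I5 finished on FPADD
c17: I5→R5
c18: issue I6 (FPADD)
c19: I6 read-ops; issue I7 (ALU)
c20: I7 read-ops
c21: I7 finished on ALU
c22: I6 finished on FPADD; I7→R5
c23: I6→R2; issue I8 (ALU)
c24: I8 read-ops
c25: I8 finished on ALU
c26: I8→R1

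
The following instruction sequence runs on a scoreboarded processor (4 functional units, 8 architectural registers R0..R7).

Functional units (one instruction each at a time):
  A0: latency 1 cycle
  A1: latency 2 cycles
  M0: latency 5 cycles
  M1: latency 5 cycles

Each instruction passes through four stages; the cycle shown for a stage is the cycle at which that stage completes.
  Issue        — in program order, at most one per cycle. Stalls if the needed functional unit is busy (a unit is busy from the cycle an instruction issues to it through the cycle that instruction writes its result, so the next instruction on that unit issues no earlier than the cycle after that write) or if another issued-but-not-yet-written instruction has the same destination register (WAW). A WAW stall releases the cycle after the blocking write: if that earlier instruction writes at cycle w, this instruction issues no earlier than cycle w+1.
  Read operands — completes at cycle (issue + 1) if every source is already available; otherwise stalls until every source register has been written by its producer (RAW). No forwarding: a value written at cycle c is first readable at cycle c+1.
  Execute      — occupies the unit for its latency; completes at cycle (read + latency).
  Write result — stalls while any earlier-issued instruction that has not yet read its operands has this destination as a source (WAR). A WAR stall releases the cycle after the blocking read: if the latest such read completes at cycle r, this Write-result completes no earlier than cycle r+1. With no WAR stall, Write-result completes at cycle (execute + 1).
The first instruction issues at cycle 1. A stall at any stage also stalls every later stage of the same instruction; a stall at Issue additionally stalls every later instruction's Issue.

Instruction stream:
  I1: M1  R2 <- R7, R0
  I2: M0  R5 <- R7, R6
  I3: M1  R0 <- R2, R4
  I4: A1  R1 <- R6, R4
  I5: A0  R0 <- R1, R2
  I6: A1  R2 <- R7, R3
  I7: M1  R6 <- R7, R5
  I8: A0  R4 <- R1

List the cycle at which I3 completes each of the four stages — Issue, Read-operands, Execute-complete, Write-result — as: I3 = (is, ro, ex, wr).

cycle 1: I1→M1
cycle 2: I1 RO, I2→M0
cycle 3: I2 RO
cycle 7: I1 EX
cycle 8: I1 WR R2, I2 EX
cycle 9: I2 WR R5, I3→M1
cycle 10: I3 RO, I4→A1
cycle 11: I4 RO
cycle 13: I4 EX
cycle 14: I4 WR R1
cycle 15: I3 EX
cycle 16: I3 WR R0
cycle 17: I5→A0
cycle 18: I5 RO, I6→A1
cycle 19: I5 EX, I6 RO, I7→M1
cycle 20: I5 WR R0, I7 RO
cycle 21: I6 EX, I8→A0
cycle 22: I6 WR R2, I8 RO
cycle 23: I8 EX
cycle 24: I8 WR R4
cycle 25: I7 EX
cycle 26: I7 WR R6

I3 = (9, 10, 15, 16)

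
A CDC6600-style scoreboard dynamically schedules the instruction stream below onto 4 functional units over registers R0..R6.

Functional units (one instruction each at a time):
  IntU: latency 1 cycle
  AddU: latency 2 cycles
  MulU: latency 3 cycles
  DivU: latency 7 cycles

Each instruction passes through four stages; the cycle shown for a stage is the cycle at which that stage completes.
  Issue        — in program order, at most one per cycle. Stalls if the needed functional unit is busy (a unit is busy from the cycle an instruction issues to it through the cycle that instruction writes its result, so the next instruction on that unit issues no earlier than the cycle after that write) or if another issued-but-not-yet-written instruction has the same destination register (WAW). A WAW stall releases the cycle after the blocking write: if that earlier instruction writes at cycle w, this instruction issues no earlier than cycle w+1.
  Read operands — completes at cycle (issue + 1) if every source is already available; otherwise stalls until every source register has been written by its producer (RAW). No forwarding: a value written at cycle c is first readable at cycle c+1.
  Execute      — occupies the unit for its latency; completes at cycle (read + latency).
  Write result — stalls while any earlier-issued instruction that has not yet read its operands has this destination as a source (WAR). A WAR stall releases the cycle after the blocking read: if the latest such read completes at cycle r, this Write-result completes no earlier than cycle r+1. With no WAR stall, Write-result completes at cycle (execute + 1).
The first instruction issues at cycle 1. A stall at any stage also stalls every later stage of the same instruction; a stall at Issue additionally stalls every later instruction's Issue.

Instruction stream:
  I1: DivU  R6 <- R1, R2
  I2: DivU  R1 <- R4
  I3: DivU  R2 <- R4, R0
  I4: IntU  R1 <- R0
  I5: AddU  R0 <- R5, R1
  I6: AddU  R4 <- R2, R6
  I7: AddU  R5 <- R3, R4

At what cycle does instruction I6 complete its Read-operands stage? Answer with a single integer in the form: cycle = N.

cycle = 31

I1: IS=1 RO=2 EX=9 WR=10
I2: IS=11 RO=12 EX=19 WR=20  [struct: DivU busy until I1 writes@10]
I3: IS=21 RO=22 EX=29 WR=30  [struct: DivU busy until I2 writes@20]
I4: IS=22 RO=23 EX=24 WR=25
I5: IS=23 RO=26 EX=28 WR=29  [RAW R1: wait I4 write@25]
I6: IS=30 RO=31 EX=33 WR=34  [struct: AddU busy until I5 writes@29]
I7: IS=35 RO=36 EX=38 WR=39  [struct: AddU busy until I6 writes@34]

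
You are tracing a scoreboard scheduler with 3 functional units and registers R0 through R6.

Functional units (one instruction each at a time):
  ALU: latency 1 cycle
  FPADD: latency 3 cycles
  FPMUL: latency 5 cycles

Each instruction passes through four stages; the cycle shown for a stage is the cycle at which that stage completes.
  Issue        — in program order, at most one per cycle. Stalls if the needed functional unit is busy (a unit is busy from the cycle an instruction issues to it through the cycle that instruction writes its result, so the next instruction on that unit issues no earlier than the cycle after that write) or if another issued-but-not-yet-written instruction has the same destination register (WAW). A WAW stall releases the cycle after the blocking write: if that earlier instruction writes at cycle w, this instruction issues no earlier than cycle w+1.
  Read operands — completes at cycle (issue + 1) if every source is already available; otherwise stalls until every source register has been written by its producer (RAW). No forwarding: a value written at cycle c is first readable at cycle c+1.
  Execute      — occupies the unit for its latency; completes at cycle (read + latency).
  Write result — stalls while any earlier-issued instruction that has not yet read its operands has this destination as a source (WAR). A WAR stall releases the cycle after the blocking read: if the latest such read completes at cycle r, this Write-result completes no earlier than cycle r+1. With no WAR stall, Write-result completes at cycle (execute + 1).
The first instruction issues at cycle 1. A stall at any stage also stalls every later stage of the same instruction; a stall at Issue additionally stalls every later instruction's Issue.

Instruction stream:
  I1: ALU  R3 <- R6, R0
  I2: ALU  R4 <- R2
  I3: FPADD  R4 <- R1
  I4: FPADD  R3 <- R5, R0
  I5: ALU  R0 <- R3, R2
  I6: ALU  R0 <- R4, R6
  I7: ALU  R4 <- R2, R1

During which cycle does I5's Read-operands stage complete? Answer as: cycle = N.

[I1] 1/2/3/4
[I2] 5/6/7/8  (struct: ALU busy until I1 writes@4)
[I3] 9/10/13/14  (WAW R4: wait I2 write@8)
[I4] 15/16/19/20  (struct: FPADD busy until I3 writes@14)
[I5] 16/21/22/23  (RAW R3: wait I4 write@20)
[I6] 24/25/26/27  (struct: ALU busy until I5 writes@23)
[I7] 28/29/30/31  (struct: ALU busy until I6 writes@27)

cycle = 21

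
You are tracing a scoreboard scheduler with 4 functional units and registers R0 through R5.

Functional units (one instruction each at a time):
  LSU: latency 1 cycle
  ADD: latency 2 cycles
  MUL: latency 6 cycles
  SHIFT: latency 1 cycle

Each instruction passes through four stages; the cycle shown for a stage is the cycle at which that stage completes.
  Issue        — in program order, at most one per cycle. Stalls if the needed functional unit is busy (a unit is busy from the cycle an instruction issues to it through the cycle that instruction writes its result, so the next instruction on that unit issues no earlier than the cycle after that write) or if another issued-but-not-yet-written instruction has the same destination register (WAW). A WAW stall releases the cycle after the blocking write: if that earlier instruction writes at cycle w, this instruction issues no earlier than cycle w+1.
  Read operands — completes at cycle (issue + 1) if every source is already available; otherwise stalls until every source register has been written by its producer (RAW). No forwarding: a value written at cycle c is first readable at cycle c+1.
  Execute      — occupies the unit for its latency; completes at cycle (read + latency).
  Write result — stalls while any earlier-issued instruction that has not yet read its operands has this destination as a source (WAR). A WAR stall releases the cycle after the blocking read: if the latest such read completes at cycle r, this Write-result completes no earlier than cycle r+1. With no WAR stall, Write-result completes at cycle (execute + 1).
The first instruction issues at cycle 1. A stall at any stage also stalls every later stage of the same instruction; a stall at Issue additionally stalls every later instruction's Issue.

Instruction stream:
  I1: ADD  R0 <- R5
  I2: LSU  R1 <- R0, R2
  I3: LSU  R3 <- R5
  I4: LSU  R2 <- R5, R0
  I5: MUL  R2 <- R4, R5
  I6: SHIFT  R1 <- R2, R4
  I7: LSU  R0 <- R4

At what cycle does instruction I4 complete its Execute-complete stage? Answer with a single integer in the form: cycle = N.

cycle = 15

[1] I1→ADD
[2] I1 RO | I2→LSU
[4] I1 EX
[5] I1 WR R0
[6] I2 RO
[7] I2 EX
[8] I2 WR R1
[9] I3→LSU
[10] I3 RO
[11] I3 EX
[12] I3 WR R3
[13] I4→LSU
[14] I4 RO
[15] I4 EX
[16] I4 WR R2
[17] I5→MUL
[18] I5 RO | I6→SHIFT
[19] I7→LSU
[20] I7 RO
[21] I7 EX
[22] I7 WR R0
[24] I5 EX
[25] I5 WR R2
[26] I6 RO
[27] I6 EX
[28] I6 WR R1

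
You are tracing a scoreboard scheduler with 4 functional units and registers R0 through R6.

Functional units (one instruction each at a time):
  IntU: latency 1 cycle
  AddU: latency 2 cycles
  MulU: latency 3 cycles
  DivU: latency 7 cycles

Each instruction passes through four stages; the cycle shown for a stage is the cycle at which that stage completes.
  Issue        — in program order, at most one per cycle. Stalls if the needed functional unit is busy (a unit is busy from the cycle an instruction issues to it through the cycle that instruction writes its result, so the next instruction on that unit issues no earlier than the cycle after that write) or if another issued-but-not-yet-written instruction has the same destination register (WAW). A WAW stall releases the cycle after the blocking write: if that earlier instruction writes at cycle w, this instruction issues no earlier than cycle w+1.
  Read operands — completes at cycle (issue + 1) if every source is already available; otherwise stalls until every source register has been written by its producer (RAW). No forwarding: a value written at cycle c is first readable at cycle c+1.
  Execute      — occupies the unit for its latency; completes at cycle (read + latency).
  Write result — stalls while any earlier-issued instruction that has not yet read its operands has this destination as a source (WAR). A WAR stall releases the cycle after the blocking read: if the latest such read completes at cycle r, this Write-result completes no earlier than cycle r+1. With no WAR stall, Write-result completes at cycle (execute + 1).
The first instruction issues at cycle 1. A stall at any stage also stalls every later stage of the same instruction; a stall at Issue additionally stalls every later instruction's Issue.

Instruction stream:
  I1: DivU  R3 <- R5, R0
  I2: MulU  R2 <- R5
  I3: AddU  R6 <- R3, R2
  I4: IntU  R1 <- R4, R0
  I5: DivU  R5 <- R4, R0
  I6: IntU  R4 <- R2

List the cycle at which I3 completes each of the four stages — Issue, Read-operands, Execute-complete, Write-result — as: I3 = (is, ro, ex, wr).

[I1] 1/2/9/10
[I2] 2/3/6/7
[I3] 3/11/13/14  (RAW R3: wait I1 write@10)
[I4] 4/5/6/7
[I5] 11/12/19/20  (struct: DivU busy until I1 writes@10)
[I6] 12/13/14/15

I3 = (3, 11, 13, 14)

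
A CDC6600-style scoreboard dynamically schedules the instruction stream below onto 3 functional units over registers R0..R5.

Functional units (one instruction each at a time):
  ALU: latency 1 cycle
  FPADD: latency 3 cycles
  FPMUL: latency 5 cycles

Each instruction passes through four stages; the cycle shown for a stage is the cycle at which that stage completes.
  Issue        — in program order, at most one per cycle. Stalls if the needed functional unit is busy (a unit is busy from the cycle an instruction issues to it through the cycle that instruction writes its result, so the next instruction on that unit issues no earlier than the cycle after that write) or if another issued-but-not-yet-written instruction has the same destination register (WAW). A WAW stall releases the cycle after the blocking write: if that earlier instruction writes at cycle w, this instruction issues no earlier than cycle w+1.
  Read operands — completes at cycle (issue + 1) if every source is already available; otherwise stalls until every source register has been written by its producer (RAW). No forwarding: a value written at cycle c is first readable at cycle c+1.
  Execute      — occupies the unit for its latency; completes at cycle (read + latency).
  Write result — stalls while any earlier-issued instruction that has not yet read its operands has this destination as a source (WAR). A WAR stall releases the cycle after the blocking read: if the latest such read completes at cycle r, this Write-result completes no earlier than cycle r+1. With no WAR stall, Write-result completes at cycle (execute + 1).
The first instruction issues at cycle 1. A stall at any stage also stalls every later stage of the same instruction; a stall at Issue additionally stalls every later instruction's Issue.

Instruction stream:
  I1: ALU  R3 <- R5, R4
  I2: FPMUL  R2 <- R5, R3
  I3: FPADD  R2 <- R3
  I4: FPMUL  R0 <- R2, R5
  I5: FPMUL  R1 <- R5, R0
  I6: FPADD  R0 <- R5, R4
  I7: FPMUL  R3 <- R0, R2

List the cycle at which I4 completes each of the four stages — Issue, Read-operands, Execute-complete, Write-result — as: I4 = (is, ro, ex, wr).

  I1 | 1 | 2 | 3 | 4
  I2 | 2 | 5 | 10 | 11   RAW R3: wait I1 write@4
  I3 | 12 | 13 | 16 | 17   WAW R2: wait I2 write@11
  I4 | 13 | 18 | 23 | 24   RAW R2: wait I3 write@17
  I5 | 25 | 26 | 31 | 32   struct: FPMUL busy until I4 writes@24
  I6 | 26 | 27 | 30 | 31
  I7 | 33 | 34 | 39 | 40   struct: FPMUL busy until I5 writes@32

I4 = (13, 18, 23, 24)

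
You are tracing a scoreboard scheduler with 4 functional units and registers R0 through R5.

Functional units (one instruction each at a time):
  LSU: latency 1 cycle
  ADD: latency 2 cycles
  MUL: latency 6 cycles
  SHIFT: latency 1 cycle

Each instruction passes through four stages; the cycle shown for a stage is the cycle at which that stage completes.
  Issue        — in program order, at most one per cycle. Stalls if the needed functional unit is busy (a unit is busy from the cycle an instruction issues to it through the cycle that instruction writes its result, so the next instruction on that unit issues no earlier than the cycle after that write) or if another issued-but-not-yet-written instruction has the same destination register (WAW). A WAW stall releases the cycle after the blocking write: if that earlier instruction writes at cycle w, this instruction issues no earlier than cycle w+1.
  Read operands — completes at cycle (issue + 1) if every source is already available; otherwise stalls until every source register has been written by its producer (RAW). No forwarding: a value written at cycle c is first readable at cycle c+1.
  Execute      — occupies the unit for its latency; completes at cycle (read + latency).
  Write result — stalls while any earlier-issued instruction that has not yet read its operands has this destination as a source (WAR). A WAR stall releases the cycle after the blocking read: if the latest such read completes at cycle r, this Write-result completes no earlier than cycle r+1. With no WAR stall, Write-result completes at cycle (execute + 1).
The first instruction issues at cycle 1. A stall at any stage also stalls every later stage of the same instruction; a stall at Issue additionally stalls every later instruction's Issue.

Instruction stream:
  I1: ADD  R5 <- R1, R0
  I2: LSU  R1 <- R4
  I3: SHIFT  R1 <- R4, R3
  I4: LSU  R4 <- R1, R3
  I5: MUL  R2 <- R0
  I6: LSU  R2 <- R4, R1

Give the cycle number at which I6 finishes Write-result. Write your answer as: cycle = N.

cycle 1: I1 issues→ADD
cycle 2: I1 reads, I2 issues→LSU
cycle 3: I2 reads
cycle 4: I1 exec-done, I2 exec-done
cycle 5: I1 writes R5, I2 writes R1
cycle 6: I3 issues→SHIFT
cycle 7: I3 reads, I4 issues→LSU
cycle 8: I3 exec-done, I5 issues→MUL
cycle 9: I3 writes R1, I5 reads
cycle 10: I4 reads
cycle 11: I4 exec-done
cycle 12: I4 writes R4
cycle 15: I5 exec-done
cycle 16: I5 writes R2
cycle 17: I6 issues→LSU
cycle 18: I6 reads
cycle 19: I6 exec-done
cycle 20: I6 writes R2

cycle = 20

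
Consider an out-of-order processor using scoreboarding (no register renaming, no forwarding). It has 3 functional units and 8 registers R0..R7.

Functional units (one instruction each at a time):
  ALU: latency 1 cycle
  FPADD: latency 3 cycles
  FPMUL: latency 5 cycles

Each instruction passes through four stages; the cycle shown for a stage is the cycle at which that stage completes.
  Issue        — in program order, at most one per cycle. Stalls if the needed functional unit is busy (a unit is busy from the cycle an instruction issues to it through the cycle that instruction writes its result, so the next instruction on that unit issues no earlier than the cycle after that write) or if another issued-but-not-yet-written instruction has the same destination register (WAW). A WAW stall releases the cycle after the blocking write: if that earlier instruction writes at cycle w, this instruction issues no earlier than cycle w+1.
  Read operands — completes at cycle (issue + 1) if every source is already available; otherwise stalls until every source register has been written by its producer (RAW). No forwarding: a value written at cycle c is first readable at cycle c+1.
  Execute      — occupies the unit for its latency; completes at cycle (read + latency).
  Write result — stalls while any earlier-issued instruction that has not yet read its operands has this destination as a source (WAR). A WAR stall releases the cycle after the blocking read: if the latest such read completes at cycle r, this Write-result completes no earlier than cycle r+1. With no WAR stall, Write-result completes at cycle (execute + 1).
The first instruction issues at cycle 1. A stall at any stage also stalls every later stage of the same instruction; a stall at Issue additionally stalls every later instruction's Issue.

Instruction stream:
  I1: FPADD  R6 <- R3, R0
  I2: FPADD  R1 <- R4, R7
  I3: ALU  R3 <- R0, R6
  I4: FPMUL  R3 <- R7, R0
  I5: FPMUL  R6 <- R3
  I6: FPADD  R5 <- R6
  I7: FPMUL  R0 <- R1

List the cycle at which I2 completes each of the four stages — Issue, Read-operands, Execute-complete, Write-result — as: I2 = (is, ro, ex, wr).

I2 = (7, 8, 11, 12)

  I1 | 1 | 2 | 5 | 6
  I2 | 7 | 8 | 11 | 12   struct: FPADD busy until I1 writes@6
  I3 | 8 | 9 | 10 | 11
  I4 | 12 | 13 | 18 | 19   WAW R3: wait I3 write@11
  I5 | 20 | 21 | 26 | 27   struct: FPMUL busy until I4 writes@19
  I6 | 21 | 28 | 31 | 32   RAW R6: wait I5 write@27
  I7 | 28 | 29 | 34 | 35   struct: FPMUL busy until I5 writes@27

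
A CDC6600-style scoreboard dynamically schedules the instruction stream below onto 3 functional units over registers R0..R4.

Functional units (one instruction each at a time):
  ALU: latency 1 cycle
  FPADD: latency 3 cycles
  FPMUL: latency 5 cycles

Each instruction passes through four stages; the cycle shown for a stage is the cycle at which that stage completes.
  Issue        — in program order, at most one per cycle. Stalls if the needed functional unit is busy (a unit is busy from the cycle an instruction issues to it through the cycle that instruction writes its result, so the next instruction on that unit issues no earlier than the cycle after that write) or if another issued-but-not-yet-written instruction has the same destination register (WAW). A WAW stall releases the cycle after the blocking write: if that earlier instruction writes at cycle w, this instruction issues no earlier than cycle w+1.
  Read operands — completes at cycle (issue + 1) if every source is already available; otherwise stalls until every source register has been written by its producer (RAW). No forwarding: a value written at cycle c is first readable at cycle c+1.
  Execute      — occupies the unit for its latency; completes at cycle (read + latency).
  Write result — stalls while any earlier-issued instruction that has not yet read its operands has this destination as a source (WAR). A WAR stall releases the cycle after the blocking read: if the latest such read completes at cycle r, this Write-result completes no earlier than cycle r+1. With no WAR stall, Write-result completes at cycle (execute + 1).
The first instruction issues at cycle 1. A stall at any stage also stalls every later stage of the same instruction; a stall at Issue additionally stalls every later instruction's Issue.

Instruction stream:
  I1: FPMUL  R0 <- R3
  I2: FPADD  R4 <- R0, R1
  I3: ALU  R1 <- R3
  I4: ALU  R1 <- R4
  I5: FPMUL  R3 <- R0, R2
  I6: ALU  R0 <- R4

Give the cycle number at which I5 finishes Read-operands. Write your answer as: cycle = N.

c1: issue I1 (FPMUL)
c2: I1 read-ops, issue I2 (FPADD)
c3: issue I3 (ALU)
c4: I3 read-ops
c5: I3 finished on ALU
c7: I1 finished on FPMUL
c8: I1→R0
c9: I2 read-ops
c10: I3→R1
c11: issue I4 (ALU)
c12: I2 finished on FPADD, issue I5 (FPMUL)
c13: I2→R4, I5 read-ops
c14: I4 read-ops
c15: I4 finished on ALU
c16: I4→R1
c17: issue I6 (ALU)
c18: I5 finished on FPMUL, I6 read-ops
c19: I5→R3, I6 finished on ALU
c20: I6→R0

cycle = 13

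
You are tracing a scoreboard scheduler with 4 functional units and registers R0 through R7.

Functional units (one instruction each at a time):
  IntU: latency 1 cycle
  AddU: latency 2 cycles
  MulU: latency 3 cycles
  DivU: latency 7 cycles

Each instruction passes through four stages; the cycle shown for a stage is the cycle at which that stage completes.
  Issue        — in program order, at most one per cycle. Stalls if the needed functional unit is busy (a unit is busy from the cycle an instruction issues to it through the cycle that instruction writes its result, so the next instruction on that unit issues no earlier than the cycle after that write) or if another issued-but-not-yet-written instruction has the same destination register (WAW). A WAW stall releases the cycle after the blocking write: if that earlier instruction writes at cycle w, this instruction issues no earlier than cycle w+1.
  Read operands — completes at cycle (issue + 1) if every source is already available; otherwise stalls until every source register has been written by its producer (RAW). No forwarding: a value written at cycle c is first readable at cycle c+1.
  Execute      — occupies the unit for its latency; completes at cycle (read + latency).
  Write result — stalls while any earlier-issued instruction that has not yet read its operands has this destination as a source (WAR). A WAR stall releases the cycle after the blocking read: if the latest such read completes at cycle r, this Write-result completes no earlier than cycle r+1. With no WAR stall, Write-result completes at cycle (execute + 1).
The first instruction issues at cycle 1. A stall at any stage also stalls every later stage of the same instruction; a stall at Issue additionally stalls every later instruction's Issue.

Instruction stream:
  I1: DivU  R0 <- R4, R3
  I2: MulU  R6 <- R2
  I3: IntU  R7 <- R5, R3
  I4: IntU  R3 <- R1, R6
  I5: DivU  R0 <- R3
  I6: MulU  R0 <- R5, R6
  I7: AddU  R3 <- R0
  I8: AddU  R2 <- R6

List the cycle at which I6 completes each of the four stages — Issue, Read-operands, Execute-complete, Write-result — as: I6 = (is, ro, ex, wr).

c1: I1→DivU
c2: I1 RO · I2→MulU
c3: I2 RO · I3→IntU
c4: I3 RO
c5: I3 EX
c6: I2 EX · I3 WR R7
c7: I2 WR R6 · I4→IntU
c8: I4 RO
c9: I1 EX · I4 EX
c10: I1 WR R0 · I4 WR R3
c11: I5→DivU
c12: I5 RO
c19: I5 EX
c20: I5 WR R0
c21: I6→MulU
c22: I6 RO · I7→AddU
c25: I6 EX
c26: I6 WR R0
c27: I7 RO
c29: I7 EX
c30: I7 WR R3
c31: I8→AddU
c32: I8 RO
c34: I8 EX
c35: I8 WR R2

I6 = (21, 22, 25, 26)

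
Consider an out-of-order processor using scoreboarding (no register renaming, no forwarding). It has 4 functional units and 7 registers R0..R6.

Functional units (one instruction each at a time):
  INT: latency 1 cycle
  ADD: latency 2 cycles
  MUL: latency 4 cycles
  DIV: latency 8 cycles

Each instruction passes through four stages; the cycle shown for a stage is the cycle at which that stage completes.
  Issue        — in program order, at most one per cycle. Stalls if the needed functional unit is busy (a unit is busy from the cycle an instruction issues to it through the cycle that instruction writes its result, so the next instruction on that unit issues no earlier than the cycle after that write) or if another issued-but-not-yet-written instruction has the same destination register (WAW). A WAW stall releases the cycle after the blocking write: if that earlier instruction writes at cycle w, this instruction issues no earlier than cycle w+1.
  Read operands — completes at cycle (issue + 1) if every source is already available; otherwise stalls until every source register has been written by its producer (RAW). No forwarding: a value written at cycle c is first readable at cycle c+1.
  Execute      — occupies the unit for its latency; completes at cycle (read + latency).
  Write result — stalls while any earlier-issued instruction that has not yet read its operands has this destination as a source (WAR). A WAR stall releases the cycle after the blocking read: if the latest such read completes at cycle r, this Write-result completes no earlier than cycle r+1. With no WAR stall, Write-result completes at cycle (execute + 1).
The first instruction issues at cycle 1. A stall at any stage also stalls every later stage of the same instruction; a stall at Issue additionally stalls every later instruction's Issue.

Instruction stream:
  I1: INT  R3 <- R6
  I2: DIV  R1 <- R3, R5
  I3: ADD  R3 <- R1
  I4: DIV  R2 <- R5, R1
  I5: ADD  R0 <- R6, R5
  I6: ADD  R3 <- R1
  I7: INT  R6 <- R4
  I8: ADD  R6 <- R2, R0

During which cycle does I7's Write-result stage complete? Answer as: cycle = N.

I1  is:1  ro:2  ex:3  wr:4
I2  is:2  ro:5  ex:13  wr:14  — RAW R3: wait I1 write@4
I3  is:5  ro:15  ex:17  wr:18  — WAW R3: wait I1 write@4, RAW R1: wait I2 write@14
I4  is:15  ro:16  ex:24  wr:25  — struct: DIV busy until I2 writes@14
I5  is:19  ro:20  ex:22  wr:23  — struct: ADD busy until I3 writes@18
I6  is:24  ro:25  ex:27  wr:28  — struct: ADD busy until I5 writes@23
I7  is:25  ro:26  ex:27  wr:28
I8  is:29  ro:30  ex:32  wr:33  — WAW R6: wait I7 write@28

cycle = 28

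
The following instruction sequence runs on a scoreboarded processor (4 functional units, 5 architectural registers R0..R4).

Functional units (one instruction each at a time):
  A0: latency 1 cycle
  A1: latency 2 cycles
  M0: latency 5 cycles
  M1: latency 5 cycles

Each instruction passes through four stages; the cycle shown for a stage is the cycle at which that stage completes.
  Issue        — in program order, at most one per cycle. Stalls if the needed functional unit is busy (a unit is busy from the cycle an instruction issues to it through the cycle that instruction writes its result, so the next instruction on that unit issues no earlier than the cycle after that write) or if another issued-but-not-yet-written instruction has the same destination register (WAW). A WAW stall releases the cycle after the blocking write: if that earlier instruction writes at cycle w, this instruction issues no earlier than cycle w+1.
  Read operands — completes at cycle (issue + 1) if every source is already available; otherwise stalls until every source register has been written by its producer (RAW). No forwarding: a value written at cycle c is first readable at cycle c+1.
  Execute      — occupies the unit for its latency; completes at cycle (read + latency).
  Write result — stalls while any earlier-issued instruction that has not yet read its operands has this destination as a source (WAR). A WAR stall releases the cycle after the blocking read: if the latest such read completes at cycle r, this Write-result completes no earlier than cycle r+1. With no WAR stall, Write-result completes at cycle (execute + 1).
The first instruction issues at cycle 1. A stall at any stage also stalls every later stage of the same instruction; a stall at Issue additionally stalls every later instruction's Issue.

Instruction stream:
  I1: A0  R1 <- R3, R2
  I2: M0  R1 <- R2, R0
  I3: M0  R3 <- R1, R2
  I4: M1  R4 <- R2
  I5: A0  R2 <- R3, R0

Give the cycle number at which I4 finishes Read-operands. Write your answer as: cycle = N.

[I1] 1/2/3/4
[I2] 5/6/11/12  (WAW R1: wait I1 write@4)
[I3] 13/14/19/20  (struct: M0 busy until I2 writes@12)
[I4] 14/15/20/21
[I5] 15/21/22/23  (RAW R3: wait I3 write@20)

cycle = 15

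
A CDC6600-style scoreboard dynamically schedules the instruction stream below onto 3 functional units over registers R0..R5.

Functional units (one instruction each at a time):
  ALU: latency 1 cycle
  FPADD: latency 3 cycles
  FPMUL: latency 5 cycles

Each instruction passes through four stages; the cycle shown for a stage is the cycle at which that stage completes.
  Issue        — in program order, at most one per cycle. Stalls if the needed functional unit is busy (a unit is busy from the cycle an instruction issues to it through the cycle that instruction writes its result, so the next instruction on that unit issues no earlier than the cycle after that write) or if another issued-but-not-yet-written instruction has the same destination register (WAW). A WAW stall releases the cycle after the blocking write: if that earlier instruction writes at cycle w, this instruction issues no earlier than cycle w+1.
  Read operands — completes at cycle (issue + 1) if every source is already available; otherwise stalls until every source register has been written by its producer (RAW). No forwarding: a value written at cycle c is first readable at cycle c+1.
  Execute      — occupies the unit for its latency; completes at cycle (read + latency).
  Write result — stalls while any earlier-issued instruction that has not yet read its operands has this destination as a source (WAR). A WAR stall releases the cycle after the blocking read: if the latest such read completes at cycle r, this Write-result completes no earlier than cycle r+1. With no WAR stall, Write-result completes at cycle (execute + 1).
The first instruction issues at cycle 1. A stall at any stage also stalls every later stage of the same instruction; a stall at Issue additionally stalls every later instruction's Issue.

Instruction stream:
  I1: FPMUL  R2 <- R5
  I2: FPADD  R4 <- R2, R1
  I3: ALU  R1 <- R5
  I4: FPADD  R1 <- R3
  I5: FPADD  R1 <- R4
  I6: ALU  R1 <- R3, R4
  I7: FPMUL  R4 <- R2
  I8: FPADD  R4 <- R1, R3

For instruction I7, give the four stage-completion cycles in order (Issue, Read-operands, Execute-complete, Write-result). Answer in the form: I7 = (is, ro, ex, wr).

1) issue 1, read 2, done 7, write 8
2) issue 2, read 9, done 12, write 13  <RAW R2: wait I1 write@8>
3) issue 3, read 4, done 5, write 10  <WAR R1: wait I2 read@9>
4) issue 14, read 15, done 18, write 19  <struct: FPADD busy until I2 writes@13>
5) issue 20, read 21, done 24, write 25  <struct: FPADD busy until I4 writes@19>
6) issue 26, read 27, done 28, write 29  <WAW R1: wait I5 write@25>
7) issue 27, read 28, done 33, write 34
8) issue 35, read 36, done 39, write 40  <WAW R4: wait I7 write@34>

I7 = (27, 28, 33, 34)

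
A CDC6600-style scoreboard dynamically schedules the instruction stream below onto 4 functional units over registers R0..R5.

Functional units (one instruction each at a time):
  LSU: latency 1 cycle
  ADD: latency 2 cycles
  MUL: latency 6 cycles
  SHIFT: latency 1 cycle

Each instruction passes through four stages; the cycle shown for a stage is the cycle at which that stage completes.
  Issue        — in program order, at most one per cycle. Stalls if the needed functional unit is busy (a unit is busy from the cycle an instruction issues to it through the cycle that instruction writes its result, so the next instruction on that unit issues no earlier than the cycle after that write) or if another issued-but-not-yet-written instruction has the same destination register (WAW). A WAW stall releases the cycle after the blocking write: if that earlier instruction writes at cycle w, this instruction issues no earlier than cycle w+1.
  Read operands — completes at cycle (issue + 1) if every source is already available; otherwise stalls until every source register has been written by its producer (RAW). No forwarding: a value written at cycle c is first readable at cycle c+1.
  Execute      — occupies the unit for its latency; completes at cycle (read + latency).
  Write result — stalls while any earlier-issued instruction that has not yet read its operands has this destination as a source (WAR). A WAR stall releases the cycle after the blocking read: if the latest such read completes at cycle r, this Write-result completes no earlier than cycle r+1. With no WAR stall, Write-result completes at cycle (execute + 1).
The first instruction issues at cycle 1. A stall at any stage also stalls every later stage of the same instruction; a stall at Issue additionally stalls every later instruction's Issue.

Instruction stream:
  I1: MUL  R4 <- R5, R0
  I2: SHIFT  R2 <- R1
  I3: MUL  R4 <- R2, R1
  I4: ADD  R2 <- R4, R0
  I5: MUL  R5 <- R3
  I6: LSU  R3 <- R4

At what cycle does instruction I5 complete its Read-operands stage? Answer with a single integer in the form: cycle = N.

cycle = 20

t=1  issue I1 (MUL)
t=2  I1 read-ops, issue I2 (SHIFT)
t=3  I2 read-ops
t=4  I2 finished on SHIFT
t=5  I2→R2
t=8  I1 finished on MUL
t=9  I1→R4
t=10  issue I3 (MUL)
t=11  I3 read-ops, issue I4 (ADD)
t=17  I3 finished on MUL
t=18  I3→R4
t=19  I4 read-ops, issue I5 (MUL)
t=20  I5 read-ops, issue I6 (LSU)
t=21  I4 finished on ADD, I6 read-ops
t=22  I4→R2, I6 finished on LSU
t=23  I6→R3
t=26  I5 finished on MUL
t=27  I5→R5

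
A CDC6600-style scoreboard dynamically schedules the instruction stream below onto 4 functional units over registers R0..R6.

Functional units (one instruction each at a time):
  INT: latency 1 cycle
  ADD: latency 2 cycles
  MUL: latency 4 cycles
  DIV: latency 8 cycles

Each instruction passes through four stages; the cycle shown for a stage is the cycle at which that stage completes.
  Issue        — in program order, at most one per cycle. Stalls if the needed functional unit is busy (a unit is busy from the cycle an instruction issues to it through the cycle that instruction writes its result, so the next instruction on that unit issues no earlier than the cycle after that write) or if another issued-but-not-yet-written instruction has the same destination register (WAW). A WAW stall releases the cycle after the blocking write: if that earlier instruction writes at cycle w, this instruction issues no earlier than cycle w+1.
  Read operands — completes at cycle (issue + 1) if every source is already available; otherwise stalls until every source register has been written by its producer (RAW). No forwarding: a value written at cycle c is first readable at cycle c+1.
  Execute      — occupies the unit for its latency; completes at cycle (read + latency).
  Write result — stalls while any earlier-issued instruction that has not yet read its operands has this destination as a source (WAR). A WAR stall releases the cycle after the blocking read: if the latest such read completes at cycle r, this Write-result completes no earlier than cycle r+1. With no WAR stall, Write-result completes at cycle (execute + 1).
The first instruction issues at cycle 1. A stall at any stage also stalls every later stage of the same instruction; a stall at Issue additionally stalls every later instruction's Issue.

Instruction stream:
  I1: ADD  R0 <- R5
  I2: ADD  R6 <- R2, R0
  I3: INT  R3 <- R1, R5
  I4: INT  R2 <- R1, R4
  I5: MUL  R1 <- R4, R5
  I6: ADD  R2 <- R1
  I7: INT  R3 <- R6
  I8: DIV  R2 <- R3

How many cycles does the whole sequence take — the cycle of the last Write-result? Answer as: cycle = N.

cycle = 33

1) issue 1, read 2, done 4, write 5
2) issue 6, read 7, done 9, write 10  <struct: ADD busy until I1 writes@5>
3) issue 7, read 8, done 9, write 10
4) issue 11, read 12, done 13, write 14  <struct: INT busy until I3 writes@10>
5) issue 12, read 13, done 17, write 18
6) issue 15, read 19, done 21, write 22  <WAW R2: wait I4 write@14 / RAW R1: wait I5 write@18>
7) issue 16, read 17, done 18, write 19
8) issue 23, read 24, done 32, write 33  <WAW R2: wait I6 write@22>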